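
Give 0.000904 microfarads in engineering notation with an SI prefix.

904 picofarads

= 904 × 10^-12 farads; 10^-12 is pico.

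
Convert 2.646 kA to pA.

2646000000000000 pA

kilo = 1e3, pico = 1e-12; factor is 1e15.
2.646 × 1e15 = 2646000000000000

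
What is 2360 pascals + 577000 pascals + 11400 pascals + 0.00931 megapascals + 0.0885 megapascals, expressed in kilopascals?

688.57 kilopascals

In kilopascals:
  2360 pascals = 2360e-3 kilopascals = 2.36
  577000 pascals = 577000e-3 kilopascals = 577
  11400 pascals = 11400e-3 kilopascals = 11.4
  0.00931 megapascals = 0.00931e3 kilopascals = 9.31
  0.0885 megapascals = 0.0885e3 kilopascals = 88.5
Sum: 2.36 + 577 + 11.4 + 9.31 + 88.5 = 688.57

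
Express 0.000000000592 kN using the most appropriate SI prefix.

= 592e-9 N; 1e-9 is nano.

592 nN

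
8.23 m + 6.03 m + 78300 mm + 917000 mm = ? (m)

1009.56 m

In m:
  8.23 m → 8.23
  6.03 m → 6.03
  78300 mm = 78300 × 10⁻³ m = 78.3
  917000 mm = 917000 × 10⁻³ m = 917
Sum: 8.23 + 6.03 + 78.3 + 917 = 1009.56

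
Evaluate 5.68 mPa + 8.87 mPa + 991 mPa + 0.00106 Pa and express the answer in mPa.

In mPa:
  5.68 mPa → 5.68
  8.87 mPa → 8.87
  991 mPa → 991
  0.00106 Pa = 0.00106 × 10³ mPa = 1.06
Sum: 5.68 + 8.87 + 991 + 1.06 = 1006.61

1006.61 mPa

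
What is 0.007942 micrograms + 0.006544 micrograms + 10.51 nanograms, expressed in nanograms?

24.996 nanograms

In nanograms:
  0.007942 micrograms = 0.007942e3 nanograms = 7.942
  0.006544 micrograms = 0.006544e3 nanograms = 6.544
  10.51 nanograms → 10.51
Sum: 7.942 + 6.544 + 10.51 = 24.996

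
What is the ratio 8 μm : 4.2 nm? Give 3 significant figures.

1900

(8 × 10^-6) / (4.2 × 10^-9) = 1.905 × 10^3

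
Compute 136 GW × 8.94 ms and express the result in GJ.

136 × 10⁹ × 8.94 × 10⁻³ = 1215.84 × 10⁶ J

1.21584 GJ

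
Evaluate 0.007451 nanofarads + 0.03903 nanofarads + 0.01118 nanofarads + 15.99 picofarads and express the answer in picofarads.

In picofarads:
  0.007451 nanofarads = 0.007451 × 10^3 picofarads = 7.451
  0.03903 nanofarads = 0.03903 × 10^3 picofarads = 39.03
  0.01118 nanofarads = 0.01118 × 10^3 picofarads = 11.18
  15.99 picofarads → 15.99
Sum: 7.451 + 39.03 + 11.18 + 15.99 = 73.651

73.651 picofarads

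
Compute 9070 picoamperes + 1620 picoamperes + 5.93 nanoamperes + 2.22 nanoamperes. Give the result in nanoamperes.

In nanoamperes:
  9070 picoamperes = 9070 × 10^-3 nanoamperes = 9.07
  1620 picoamperes = 1620 × 10^-3 nanoamperes = 1.62
  5.93 nanoamperes → 5.93
  2.22 nanoamperes → 2.22
Sum: 9.07 + 1.62 + 5.93 + 2.22 = 18.84

18.84 nanoamperes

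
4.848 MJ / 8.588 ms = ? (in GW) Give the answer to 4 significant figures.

0.5645 GW

(4.848e6) / (8.588e-3) = 0.564509e9 W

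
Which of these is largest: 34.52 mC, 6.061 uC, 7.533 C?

34.52 mC = 0.03452 C
6.061 uC = 0.000006061 C
7.533 C = 7.533 C

7.533 C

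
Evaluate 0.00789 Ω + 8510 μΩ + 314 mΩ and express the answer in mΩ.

330.4 mΩ

In mΩ:
  0.00789 Ω = 0.00789 × 10³ mΩ = 7.89
  8510 μΩ = 8510 × 10⁻³ mΩ = 8.51
  314 mΩ → 314
Sum: 7.89 + 8.51 + 314 = 330.4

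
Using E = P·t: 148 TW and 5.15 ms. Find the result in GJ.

148e12 × 5.15e-3 = 762.2e9 J

762.2 GJ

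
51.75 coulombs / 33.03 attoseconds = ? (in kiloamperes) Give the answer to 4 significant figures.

1567000000000000 kiloamperes

(51.75) / (33.03 × 10^-18) = 1.56676 × 10^18 A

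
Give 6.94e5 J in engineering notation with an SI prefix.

694 kJ

= 694e3 J; 1e3 is kilo.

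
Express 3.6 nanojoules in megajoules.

nano = 10^-9, mega = 10^6; factor is 10^-15.
3.6 × 10^-15 = 0.0000000000000036

0.0000000000000036 megajoules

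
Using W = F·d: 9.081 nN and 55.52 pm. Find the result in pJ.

9.081 × 10⁻⁹ × 55.52 × 10⁻¹² = 504.17712 × 10⁻²¹ J

0.00000050417712 pJ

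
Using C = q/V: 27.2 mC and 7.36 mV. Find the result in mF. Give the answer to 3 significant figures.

(27.2 × 10⁻³) / (7.36 × 10⁻³) = 3.6957 F

3700 mF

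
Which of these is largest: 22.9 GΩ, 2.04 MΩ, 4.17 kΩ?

22.9 GΩ

22.9 GΩ = 22900000000 Ω
2.04 MΩ = 2040000 Ω
4.17 kΩ = 4170 Ω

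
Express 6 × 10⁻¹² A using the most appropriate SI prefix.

6 pA

= 6 × 10⁻¹² A; 10⁻¹² is pico.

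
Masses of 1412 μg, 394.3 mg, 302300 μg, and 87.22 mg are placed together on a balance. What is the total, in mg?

In mg:
  1412 μg = 1412e-3 mg = 1.412
  394.3 mg → 394.3
  302300 μg = 302300e-3 mg = 302.3
  87.22 mg → 87.22
Sum: 1.412 + 394.3 + 302.3 + 87.22 = 785.232

785.232 mg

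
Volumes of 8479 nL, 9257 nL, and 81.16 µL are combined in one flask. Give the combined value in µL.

In µL:
  8479 nL = 8479 × 10^-3 µL = 8.479
  9257 nL = 9257 × 10^-3 µL = 9.257
  81.16 µL → 81.16
Sum: 8.479 + 9.257 + 81.16 = 98.896

98.896 µL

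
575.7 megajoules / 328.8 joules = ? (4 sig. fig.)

(575.7e6) / (328.8) = 1.7509e6

1751000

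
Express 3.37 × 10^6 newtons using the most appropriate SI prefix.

= 3.37 × 10^6 newtons; 10^6 is mega.

3.37 meganewtons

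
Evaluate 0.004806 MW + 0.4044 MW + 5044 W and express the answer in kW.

In kW:
  0.004806 MW = 0.004806e3 kW = 4.806
  0.4044 MW = 0.4044e3 kW = 404.4
  5044 W = 5044e-3 kW = 5.044
Sum: 4.806 + 404.4 + 5.044 = 414.25

414.25 kW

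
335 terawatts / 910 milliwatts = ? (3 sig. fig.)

368000000000000

(335e12) / (910e-3) = 0.3681e15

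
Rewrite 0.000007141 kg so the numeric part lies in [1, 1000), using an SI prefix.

= 7.141 × 10^-3 g; 10^-3 is milli.

7.141 mg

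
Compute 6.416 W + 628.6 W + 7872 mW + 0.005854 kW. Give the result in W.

In W:
  6.416 W → 6.416
  628.6 W → 628.6
  7872 mW = 7872e-3 W = 7.872
  0.005854 kW = 0.005854e3 W = 5.854
Sum: 6.416 + 628.6 + 7.872 + 5.854 = 648.742

648.742 W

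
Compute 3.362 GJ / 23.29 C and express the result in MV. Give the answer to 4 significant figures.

(3.362e9) / (23.29) = 0.144354e9 V

144.4 MV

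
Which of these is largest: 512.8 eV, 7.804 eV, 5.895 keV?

5.895 keV

512.8 eV = 512.8 eV
7.804 eV = 7.804 eV
5.895 keV = 5895 eV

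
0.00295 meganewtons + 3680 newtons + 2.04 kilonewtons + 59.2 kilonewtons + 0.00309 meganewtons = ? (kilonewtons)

In kilonewtons:
  0.00295 meganewtons = 0.00295 × 10^3 kilonewtons = 2.95
  3680 newtons = 3680 × 10^-3 kilonewtons = 3.68
  2.04 kilonewtons → 2.04
  59.2 kilonewtons → 59.2
  0.00309 meganewtons = 0.00309 × 10^3 kilonewtons = 3.09
Sum: 2.95 + 3.68 + 2.04 + 59.2 + 3.09 = 70.96

70.96 kilonewtons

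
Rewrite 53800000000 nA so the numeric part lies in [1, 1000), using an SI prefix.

= 53.8 A; mantissa already in [1, 1000).

53.8 A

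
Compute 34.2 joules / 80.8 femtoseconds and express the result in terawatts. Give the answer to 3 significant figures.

(34.2) / (80.8 × 10⁻¹⁵) = 0.42327 × 10¹⁵ W

423 terawatts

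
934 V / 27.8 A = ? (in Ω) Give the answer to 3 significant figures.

33.6 Ω

(934) / (27.8) = 33.597 Ω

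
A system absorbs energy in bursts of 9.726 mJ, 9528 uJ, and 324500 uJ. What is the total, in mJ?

In mJ:
  9.726 mJ → 9.726
  9528 uJ = 9528 × 10⁻³ mJ = 9.528
  324500 uJ = 324500 × 10⁻³ mJ = 324.5
Sum: 9.726 + 9.528 + 324.5 = 343.754

343.754 mJ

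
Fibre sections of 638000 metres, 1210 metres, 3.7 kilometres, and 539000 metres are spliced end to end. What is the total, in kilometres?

In kilometres:
  638000 metres = 638000 × 10⁻³ kilometres = 638
  1210 metres = 1210 × 10⁻³ kilometres = 1.21
  3.7 kilometres → 3.7
  539000 metres = 539000 × 10⁻³ kilometres = 539
Sum: 638 + 1.21 + 3.7 + 539 = 1181.91

1181.91 kilometres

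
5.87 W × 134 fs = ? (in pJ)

0.78658 pJ

5.87 × 134e-15 = 786.58e-15 J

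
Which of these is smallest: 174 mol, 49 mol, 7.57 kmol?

49 mol

174 mol = 174 mol
49 mol = 49 mol
7.57 kmol = 7570 mol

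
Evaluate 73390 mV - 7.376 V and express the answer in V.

In V:
  73390 mV = 73390 × 10⁻³ V = 73.39
  7.376 V → 7.376
Difference: 73.39 - 7.376 = 66.014

66.014 V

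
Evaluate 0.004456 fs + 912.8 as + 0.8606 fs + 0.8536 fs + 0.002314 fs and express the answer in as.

In as:
  0.004456 fs = 0.004456 × 10³ as = 4.456
  912.8 as → 912.8
  0.8606 fs = 0.8606 × 10³ as = 860.6
  0.8536 fs = 0.8536 × 10³ as = 853.6
  0.002314 fs = 0.002314 × 10³ as = 2.314
Sum: 4.456 + 912.8 + 860.6 + 853.6 + 2.314 = 2633.77

2633.77 as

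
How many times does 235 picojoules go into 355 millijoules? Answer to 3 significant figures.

(355 × 10^-3) / (235 × 10^-12) = 1.511 × 10^9

1510000000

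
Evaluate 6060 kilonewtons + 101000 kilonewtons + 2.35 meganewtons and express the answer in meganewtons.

109.41 meganewtons

In meganewtons:
  6060 kilonewtons = 6060e-3 meganewtons = 6.06
  101000 kilonewtons = 101000e-3 meganewtons = 101
  2.35 meganewtons → 2.35
Sum: 6.06 + 101 + 2.35 = 109.41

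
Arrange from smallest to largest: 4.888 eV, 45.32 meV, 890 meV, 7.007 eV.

4.888 eV = 4.888 eV
45.32 meV = 0.04532 eV
890 meV = 0.89 eV
7.007 eV = 7.007 eV

45.32 meV < 890 meV < 4.888 eV < 7.007 eV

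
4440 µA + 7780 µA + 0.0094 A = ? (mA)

In mA:
  4440 µA = 4440e-3 mA = 4.44
  7780 µA = 7780e-3 mA = 7.78
  0.0094 A = 0.0094e3 mA = 9.4
Sum: 4.44 + 7.78 + 9.4 = 21.62

21.62 mA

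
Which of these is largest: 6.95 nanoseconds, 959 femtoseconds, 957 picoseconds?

6.95 nanoseconds

6.95 nanoseconds = 0.00000000695 seconds
959 femtoseconds = 0.000000000000959 seconds
957 picoseconds = 0.000000000957 seconds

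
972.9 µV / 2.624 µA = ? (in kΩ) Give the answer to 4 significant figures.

(972.9 × 10^-6) / (2.624 × 10^-6) = 370.77 Ω

0.3708 kΩ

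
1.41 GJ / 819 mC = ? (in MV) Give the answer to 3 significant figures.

1720 MV

(1.41 × 10⁹) / (819 × 10⁻³) = 0.0017216 × 10¹² V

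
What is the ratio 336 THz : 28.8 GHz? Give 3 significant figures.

(336e12) / (28.8e9) = 11.67e3

11700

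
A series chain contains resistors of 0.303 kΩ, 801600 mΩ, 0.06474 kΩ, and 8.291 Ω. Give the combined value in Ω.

1177.631 Ω

In Ω:
  0.303 kΩ = 0.303 × 10^3 Ω = 303
  801600 mΩ = 801600 × 10^-3 Ω = 801.6
  0.06474 kΩ = 0.06474 × 10^3 Ω = 64.74
  8.291 Ω → 8.291
Sum: 303 + 801.6 + 64.74 + 8.291 = 1177.631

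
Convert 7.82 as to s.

0.00000000000000000782 s

atto = 10⁻¹⁸, (no prefix) = 10⁰; factor is 10⁻¹⁸.
7.82 × 10⁻¹⁸ = 0.00000000000000000782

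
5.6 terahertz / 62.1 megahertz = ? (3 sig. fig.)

90200

(5.6 × 10¹²) / (62.1 × 10⁶) = 0.09018 × 10⁶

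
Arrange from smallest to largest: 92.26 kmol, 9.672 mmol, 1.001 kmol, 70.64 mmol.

92.26 kmol = 92260 mol
9.672 mmol = 0.009672 mol
1.001 kmol = 1001 mol
70.64 mmol = 0.07064 mol

9.672 mmol < 70.64 mmol < 1.001 kmol < 92.26 kmol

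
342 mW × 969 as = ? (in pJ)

342e-3 × 969e-18 = 331398e-21 J

0.000331398 pJ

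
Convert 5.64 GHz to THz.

0.00564 THz

giga = 1e9, tera = 1e12; factor is 1e-3.
5.64 × 1e-3 = 0.00564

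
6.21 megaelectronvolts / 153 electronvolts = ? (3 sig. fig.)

(6.21e6) / (153) = 0.04059e6

40600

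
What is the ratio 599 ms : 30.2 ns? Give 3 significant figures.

19800000

(599e-3) / (30.2e-9) = 19.83e6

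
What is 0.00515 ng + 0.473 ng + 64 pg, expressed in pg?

542.15 pg

In pg:
  0.00515 ng = 0.00515e3 pg = 5.15
  0.473 ng = 0.473e3 pg = 473
  64 pg → 64
Sum: 5.15 + 473 + 64 = 542.15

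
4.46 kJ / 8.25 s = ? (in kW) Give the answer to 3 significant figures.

0.541 kW

(4.46 × 10³) / (8.25) = 0.54061 × 10³ W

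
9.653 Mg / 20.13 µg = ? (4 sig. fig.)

(9.653e6) / (20.13e-6) = 0.47953e12

479500000000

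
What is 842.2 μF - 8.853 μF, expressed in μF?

In μF:
  842.2 μF → 842.2
  8.853 μF → 8.853
Difference: 842.2 - 8.853 = 833.347

833.347 μF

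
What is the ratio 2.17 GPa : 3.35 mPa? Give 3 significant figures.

648000000000

(2.17 × 10⁹) / (3.35 × 10⁻³) = 0.6478 × 10¹²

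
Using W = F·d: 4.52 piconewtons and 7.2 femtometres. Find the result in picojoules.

0.000000000000032544 picojoules

4.52 × 10⁻¹² × 7.2 × 10⁻¹⁵ = 32.544 × 10⁻²⁷ J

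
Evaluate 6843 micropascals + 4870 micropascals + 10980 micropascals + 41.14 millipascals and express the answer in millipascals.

63.833 millipascals

In millipascals:
  6843 micropascals = 6843 × 10⁻³ millipascals = 6.843
  4870 micropascals = 4870 × 10⁻³ millipascals = 4.87
  10980 micropascals = 10980 × 10⁻³ millipascals = 10.98
  41.14 millipascals → 41.14
Sum: 6.843 + 4.87 + 10.98 + 41.14 = 63.833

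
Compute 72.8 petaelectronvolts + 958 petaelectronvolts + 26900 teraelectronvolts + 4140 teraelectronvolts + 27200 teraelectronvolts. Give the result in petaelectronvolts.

In petaelectronvolts:
  72.8 petaelectronvolts → 72.8
  958 petaelectronvolts → 958
  26900 teraelectronvolts = 26900 × 10^-3 petaelectronvolts = 26.9
  4140 teraelectronvolts = 4140 × 10^-3 petaelectronvolts = 4.14
  27200 teraelectronvolts = 27200 × 10^-3 petaelectronvolts = 27.2
Sum: 72.8 + 958 + 26.9 + 4.14 + 27.2 = 1089.04

1089.04 petaelectronvolts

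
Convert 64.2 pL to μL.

0.0000642 μL

pico = 1e-12, micro = 1e-6; factor is 1e-6.
64.2 × 1e-6 = 0.0000642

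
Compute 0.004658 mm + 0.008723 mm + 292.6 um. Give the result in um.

305.981 um

In um:
  0.004658 mm = 0.004658 × 10³ um = 4.658
  0.008723 mm = 0.008723 × 10³ um = 8.723
  292.6 um → 292.6
Sum: 4.658 + 8.723 + 292.6 = 305.981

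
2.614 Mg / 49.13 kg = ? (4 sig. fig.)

53.21

(2.614 × 10⁶) / (49.13 × 10³) = 0.053206 × 10³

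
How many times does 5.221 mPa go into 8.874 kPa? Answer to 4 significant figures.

(8.874 × 10³) / (5.221 × 10⁻³) = 1.6997 × 10⁶

1700000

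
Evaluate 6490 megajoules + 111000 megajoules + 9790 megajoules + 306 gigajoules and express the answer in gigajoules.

433.28 gigajoules

In gigajoules:
  6490 megajoules = 6490 × 10⁻³ gigajoules = 6.49
  111000 megajoules = 111000 × 10⁻³ gigajoules = 111
  9790 megajoules = 9790 × 10⁻³ gigajoules = 9.79
  306 gigajoules → 306
Sum: 6.49 + 111 + 9.79 + 306 = 433.28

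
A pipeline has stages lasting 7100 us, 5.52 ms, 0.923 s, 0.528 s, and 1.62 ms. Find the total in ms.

In ms:
  7100 us = 7100 × 10^-3 ms = 7.1
  5.52 ms → 5.52
  0.923 s = 0.923 × 10^3 ms = 923
  0.528 s = 0.528 × 10^3 ms = 528
  1.62 ms → 1.62
Sum: 7.1 + 5.52 + 923 + 528 + 1.62 = 1465.24

1465.24 ms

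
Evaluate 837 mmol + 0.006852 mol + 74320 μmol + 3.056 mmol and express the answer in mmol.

921.228 mmol

In mmol:
  837 mmol → 837
  0.006852 mol = 0.006852 × 10³ mmol = 6.852
  74320 μmol = 74320 × 10⁻³ mmol = 74.32
  3.056 mmol → 3.056
Sum: 837 + 6.852 + 74.32 + 3.056 = 921.228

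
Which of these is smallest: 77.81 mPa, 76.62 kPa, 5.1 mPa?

5.1 mPa

77.81 mPa = 0.07781 Pa
76.62 kPa = 76620 Pa
5.1 mPa = 0.0051 Pa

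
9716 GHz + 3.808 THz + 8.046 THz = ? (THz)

In THz:
  9716 GHz = 9716 × 10⁻³ THz = 9.716
  3.808 THz → 3.808
  8.046 THz → 8.046
Sum: 9.716 + 3.808 + 8.046 = 21.57

21.57 THz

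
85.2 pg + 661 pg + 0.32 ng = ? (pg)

In pg:
  85.2 pg → 85.2
  661 pg → 661
  0.32 ng = 0.32 × 10³ pg = 320
Sum: 85.2 + 661 + 320 = 1066.2

1066.2 pg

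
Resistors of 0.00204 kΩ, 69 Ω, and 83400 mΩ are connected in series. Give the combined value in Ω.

154.44 Ω

In Ω:
  0.00204 kΩ = 0.00204 × 10^3 Ω = 2.04
  69 Ω → 69
  83400 mΩ = 83400 × 10^-3 Ω = 83.4
Sum: 2.04 + 69 + 83.4 = 154.44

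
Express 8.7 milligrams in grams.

milli = 10^-3, (no prefix) = 10^0; factor is 10^-3.
8.7 × 10^-3 = 0.0087

0.0087 grams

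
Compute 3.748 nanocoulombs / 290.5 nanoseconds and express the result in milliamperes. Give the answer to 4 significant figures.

(3.748 × 10⁻⁹) / (290.5 × 10⁻⁹) = 0.0129019 A

12.90 milliamperes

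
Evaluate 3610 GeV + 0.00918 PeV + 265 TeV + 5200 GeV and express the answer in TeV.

282.99 TeV

In TeV:
  3610 GeV = 3610 × 10⁻³ TeV = 3.61
  0.00918 PeV = 0.00918 × 10³ TeV = 9.18
  265 TeV → 265
  5200 GeV = 5200 × 10⁻³ TeV = 5.2
Sum: 3.61 + 9.18 + 265 + 5.2 = 282.99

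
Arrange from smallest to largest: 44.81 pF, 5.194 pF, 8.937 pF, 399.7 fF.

44.81 pF = 0.00000000004481 F
5.194 pF = 0.000000000005194 F
8.937 pF = 0.000000000008937 F
399.7 fF = 0.0000000000003997 F

399.7 fF < 5.194 pF < 8.937 pF < 44.81 pF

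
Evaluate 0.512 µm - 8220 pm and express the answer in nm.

503.78 nm

In nm:
  0.512 µm = 0.512 × 10³ nm = 512
  8220 pm = 8220 × 10⁻³ nm = 8.22
Difference: 512 - 8.22 = 503.78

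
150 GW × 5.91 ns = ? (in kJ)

150 × 10⁹ × 5.91 × 10⁻⁹ = 886.5 J

0.8865 kJ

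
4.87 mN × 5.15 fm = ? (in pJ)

0.0000250805 pJ

4.87 × 10⁻³ × 5.15 × 10⁻¹⁵ = 25.0805 × 10⁻¹⁸ J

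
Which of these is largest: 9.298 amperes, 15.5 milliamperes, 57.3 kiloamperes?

9.298 amperes = 9.298 amperes
15.5 milliamperes = 0.0155 amperes
57.3 kiloamperes = 57300 amperes

57.3 kiloamperes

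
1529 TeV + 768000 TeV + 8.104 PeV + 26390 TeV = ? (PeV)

In PeV:
  1529 TeV = 1529 × 10⁻³ PeV = 1.529
  768000 TeV = 768000 × 10⁻³ PeV = 768
  8.104 PeV → 8.104
  26390 TeV = 26390 × 10⁻³ PeV = 26.39
Sum: 1.529 + 768 + 8.104 + 26.39 = 804.023

804.023 PeV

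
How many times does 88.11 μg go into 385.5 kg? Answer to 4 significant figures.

(385.5 × 10^3) / (88.11 × 10^-6) = 4.3752 × 10^9

4375000000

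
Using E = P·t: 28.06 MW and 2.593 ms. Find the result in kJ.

72.75958 kJ

28.06 × 10⁶ × 2.593 × 10⁻³ = 72.75958 × 10³ J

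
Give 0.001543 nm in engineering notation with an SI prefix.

= 1.543 × 10^-12 m; 10^-12 is pico.

1.543 pm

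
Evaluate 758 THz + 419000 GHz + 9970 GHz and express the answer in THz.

1186.97 THz

In THz:
  758 THz → 758
  419000 GHz = 419000 × 10^-3 THz = 419
  9970 GHz = 9970 × 10^-3 THz = 9.97
Sum: 758 + 419 + 9.97 = 1186.97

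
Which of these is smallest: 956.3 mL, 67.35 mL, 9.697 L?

956.3 mL = 0.9563 L
67.35 mL = 0.06735 L
9.697 L = 9.697 L

67.35 mL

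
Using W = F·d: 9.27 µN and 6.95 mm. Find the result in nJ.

64.4265 nJ

9.27 × 10⁻⁶ × 6.95 × 10⁻³ = 64.4265 × 10⁻⁹ J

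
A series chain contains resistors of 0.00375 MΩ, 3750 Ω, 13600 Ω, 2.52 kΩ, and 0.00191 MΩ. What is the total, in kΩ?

25.53 kΩ

In kΩ:
  0.00375 MΩ = 0.00375 × 10³ kΩ = 3.75
  3750 Ω = 3750 × 10⁻³ kΩ = 3.75
  13600 Ω = 13600 × 10⁻³ kΩ = 13.6
  2.52 kΩ → 2.52
  0.00191 MΩ = 0.00191 × 10³ kΩ = 1.91
Sum: 3.75 + 3.75 + 13.6 + 2.52 + 1.91 = 25.53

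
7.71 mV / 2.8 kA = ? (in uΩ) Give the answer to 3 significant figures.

2.75 uΩ

(7.71 × 10^-3) / (2.8 × 10^3) = 2.7536 × 10^-6 Ω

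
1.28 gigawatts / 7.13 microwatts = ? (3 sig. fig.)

180000000000000

(1.28e9) / (7.13e-6) = 0.1795e15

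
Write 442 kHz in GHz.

0.000442 GHz

kilo = 1e3, giga = 1e9; factor is 1e-6.
442 × 1e-6 = 0.000442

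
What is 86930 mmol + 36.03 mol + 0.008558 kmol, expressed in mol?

131.518 mol

In mol:
  86930 mmol = 86930e-3 mol = 86.93
  36.03 mol → 36.03
  0.008558 kmol = 0.008558e3 mol = 8.558
Sum: 86.93 + 36.03 + 8.558 = 131.518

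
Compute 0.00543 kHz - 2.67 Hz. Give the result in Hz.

2.76 Hz

In Hz:
  0.00543 kHz = 0.00543e3 Hz = 5.43
  2.67 Hz → 2.67
Difference: 5.43 - 2.67 = 2.76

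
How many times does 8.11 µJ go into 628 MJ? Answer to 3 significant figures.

77400000000000

(628 × 10⁶) / (8.11 × 10⁻⁶) = 77.44 × 10¹²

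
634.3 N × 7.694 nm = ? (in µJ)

4.8803042 µJ

634.3 × 7.694 × 10^-9 = 4880.3042 × 10^-9 J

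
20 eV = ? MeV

0.00002 MeV

(no prefix) = 10^0, mega = 10^6; factor is 10^-6.
20 × 10^-6 = 0.00002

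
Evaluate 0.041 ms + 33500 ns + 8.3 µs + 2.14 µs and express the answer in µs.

84.94 µs

In µs:
  0.041 ms = 0.041e3 µs = 41
  33500 ns = 33500e-3 µs = 33.5
  8.3 µs → 8.3
  2.14 µs → 2.14
Sum: 41 + 33.5 + 8.3 + 2.14 = 84.94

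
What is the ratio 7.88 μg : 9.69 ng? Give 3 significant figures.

813

(7.88e-6) / (9.69e-9) = 0.8132e3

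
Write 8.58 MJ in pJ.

mega = 1e6, pico = 1e-12; factor is 1e18.
8.58 × 1e18 = 8580000000000000000

8580000000000000000 pJ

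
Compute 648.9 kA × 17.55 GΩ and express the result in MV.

11388195000 MV

648.9 × 10^3 × 17.55 × 10^9 = 11388.195 × 10^12 V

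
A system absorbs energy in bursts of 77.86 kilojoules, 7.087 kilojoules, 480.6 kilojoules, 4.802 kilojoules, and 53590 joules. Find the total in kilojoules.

623.939 kilojoules

In kilojoules:
  77.86 kilojoules → 77.86
  7.087 kilojoules → 7.087
  480.6 kilojoules → 480.6
  4.802 kilojoules → 4.802
  53590 joules = 53590 × 10^-3 kilojoules = 53.59
Sum: 77.86 + 7.087 + 480.6 + 4.802 + 53.59 = 623.939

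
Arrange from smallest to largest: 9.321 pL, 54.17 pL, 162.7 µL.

9.321 pL = 0.000000000009321 L
54.17 pL = 0.00000000005417 L
162.7 µL = 0.0001627 L

9.321 pL < 54.17 pL < 162.7 µL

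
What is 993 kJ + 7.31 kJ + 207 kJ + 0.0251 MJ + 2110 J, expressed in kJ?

In kJ:
  993 kJ → 993
  7.31 kJ → 7.31
  207 kJ → 207
  0.0251 MJ = 0.0251 × 10^3 kJ = 25.1
  2110 J = 2110 × 10^-3 kJ = 2.11
Sum: 993 + 7.31 + 207 + 25.1 + 2.11 = 1234.52

1234.52 kJ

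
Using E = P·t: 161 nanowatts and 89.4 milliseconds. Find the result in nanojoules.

161 × 10^-9 × 89.4 × 10^-3 = 14393.4 × 10^-12 J

14.3934 nanojoules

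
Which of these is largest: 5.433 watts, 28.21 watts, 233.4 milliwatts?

28.21 watts

5.433 watts = 5.433 watts
28.21 watts = 28.21 watts
233.4 milliwatts = 0.2334 watts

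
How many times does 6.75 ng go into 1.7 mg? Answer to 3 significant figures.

(1.7 × 10^-3) / (6.75 × 10^-9) = 0.2519 × 10^6

252000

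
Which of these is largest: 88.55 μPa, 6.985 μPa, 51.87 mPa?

51.87 mPa

88.55 μPa = 0.00008855 Pa
6.985 μPa = 0.000006985 Pa
51.87 mPa = 0.05187 Pa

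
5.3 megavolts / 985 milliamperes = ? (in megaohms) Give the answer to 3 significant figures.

5.38 megaohms

(5.3 × 10⁶) / (985 × 10⁻³) = 0.0053807 × 10⁹ Ω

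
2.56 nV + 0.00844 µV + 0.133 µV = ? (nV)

In nV:
  2.56 nV → 2.56
  0.00844 µV = 0.00844 × 10³ nV = 8.44
  0.133 µV = 0.133 × 10³ nV = 133
Sum: 2.56 + 8.44 + 133 = 144

144 nV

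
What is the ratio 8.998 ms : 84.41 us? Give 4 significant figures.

106.6

(8.998 × 10^-3) / (84.41 × 10^-6) = 0.1066 × 10^3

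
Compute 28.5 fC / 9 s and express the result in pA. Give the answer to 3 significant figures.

(28.5 × 10⁻¹⁵) / (9) = 3.1667 × 10⁻¹⁵ A

0.00317 pA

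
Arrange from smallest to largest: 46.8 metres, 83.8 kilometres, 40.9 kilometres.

46.8 metres < 40.9 kilometres < 83.8 kilometres

46.8 metres = 46.8 metres
83.8 kilometres = 83800 metres
40.9 kilometres = 40900 metres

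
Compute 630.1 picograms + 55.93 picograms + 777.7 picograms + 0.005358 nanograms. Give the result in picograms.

1469.088 picograms

In picograms:
  630.1 picograms → 630.1
  55.93 picograms → 55.93
  777.7 picograms → 777.7
  0.005358 nanograms = 0.005358 × 10^3 picograms = 5.358
Sum: 630.1 + 55.93 + 777.7 + 5.358 = 1469.088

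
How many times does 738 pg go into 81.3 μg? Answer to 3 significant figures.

110000

(81.3 × 10⁻⁶) / (738 × 10⁻¹²) = 0.1102 × 10⁶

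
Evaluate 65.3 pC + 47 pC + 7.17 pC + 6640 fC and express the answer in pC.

In pC:
  65.3 pC → 65.3
  47 pC → 47
  7.17 pC → 7.17
  6640 fC = 6640e-3 pC = 6.64
Sum: 65.3 + 47 + 7.17 + 6.64 = 126.11

126.11 pC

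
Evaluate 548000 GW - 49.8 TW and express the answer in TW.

498.2 TW

In TW:
  548000 GW = 548000 × 10⁻³ TW = 548
  49.8 TW → 49.8
Difference: 548 - 49.8 = 498.2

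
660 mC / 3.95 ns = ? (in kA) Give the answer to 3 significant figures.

(660 × 10⁻³) / (3.95 × 10⁻⁹) = 167.09 × 10⁶ A

167000 kA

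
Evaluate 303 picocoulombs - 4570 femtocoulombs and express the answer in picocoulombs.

In picocoulombs:
  303 picocoulombs → 303
  4570 femtocoulombs = 4570 × 10⁻³ picocoulombs = 4.57
Difference: 303 - 4.57 = 298.43

298.43 picocoulombs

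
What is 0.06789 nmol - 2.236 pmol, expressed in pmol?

65.654 pmol

In pmol:
  0.06789 nmol = 0.06789 × 10^3 pmol = 67.89
  2.236 pmol → 2.236
Difference: 67.89 - 2.236 = 65.654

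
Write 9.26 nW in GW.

0.00000000000000000926 GW

nano = 10^-9, giga = 10^9; factor is 10^-18.
9.26 × 10^-18 = 0.00000000000000000926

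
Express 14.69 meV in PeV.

0.00000000000000001469 PeV

milli = 1e-3, peta = 1e15; factor is 1e-18.
14.69 × 1e-18 = 0.00000000000000001469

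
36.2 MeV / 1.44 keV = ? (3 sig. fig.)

25100

(36.2 × 10⁶) / (1.44 × 10³) = 25.14 × 10³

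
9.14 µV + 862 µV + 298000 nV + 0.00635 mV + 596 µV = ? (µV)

1771.49 µV

In µV:
  9.14 µV → 9.14
  862 µV → 862
  298000 nV = 298000 × 10⁻³ µV = 298
  0.00635 mV = 0.00635 × 10³ µV = 6.35
  596 µV → 596
Sum: 9.14 + 862 + 298 + 6.35 + 596 = 1771.49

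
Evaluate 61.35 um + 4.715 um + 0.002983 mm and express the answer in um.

69.048 um

In um:
  61.35 um → 61.35
  4.715 um → 4.715
  0.002983 mm = 0.002983 × 10³ um = 2.983
Sum: 61.35 + 4.715 + 2.983 = 69.048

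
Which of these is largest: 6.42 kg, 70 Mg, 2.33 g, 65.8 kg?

6.42 kg = 6420 g
70 Mg = 70000000 g
2.33 g = 2.33 g
65.8 kg = 65800 g

70 Mg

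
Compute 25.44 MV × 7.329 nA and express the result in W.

25.44 × 10^6 × 7.329 × 10^-9 = 186.44976 × 10^-3 W

0.18644976 W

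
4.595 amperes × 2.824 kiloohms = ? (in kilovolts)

4.595 × 2.824e3 = 12.97628e3 V

12.97628 kilovolts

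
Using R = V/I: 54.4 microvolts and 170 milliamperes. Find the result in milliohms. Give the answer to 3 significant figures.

(54.4 × 10^-6) / (170 × 10^-3) = 0.32 × 10^-3 Ω

0.320 milliohms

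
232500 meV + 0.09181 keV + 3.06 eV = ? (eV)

In eV:
  232500 meV = 232500 × 10⁻³ eV = 232.5
  0.09181 keV = 0.09181 × 10³ eV = 91.81
  3.06 eV → 3.06
Sum: 232.5 + 91.81 + 3.06 = 327.37

327.37 eV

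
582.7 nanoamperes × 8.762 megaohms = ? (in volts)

5.1056174 volts

582.7 × 10^-9 × 8.762 × 10^6 = 5105.6174 × 10^-3 V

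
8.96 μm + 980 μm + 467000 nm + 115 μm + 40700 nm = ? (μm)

In μm:
  8.96 μm → 8.96
  980 μm → 980
  467000 nm = 467000 × 10^-3 μm = 467
  115 μm → 115
  40700 nm = 40700 × 10^-3 μm = 40.7
Sum: 8.96 + 980 + 467 + 115 + 40.7 = 1611.66

1611.66 μm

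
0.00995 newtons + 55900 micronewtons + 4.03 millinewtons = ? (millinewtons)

69.88 millinewtons

In millinewtons:
  0.00995 newtons = 0.00995 × 10^3 millinewtons = 9.95
  55900 micronewtons = 55900 × 10^-3 millinewtons = 55.9
  4.03 millinewtons → 4.03
Sum: 9.95 + 55.9 + 4.03 = 69.88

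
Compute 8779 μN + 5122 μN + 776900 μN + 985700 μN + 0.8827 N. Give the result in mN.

In mN:
  8779 μN = 8779 × 10^-3 mN = 8.779
  5122 μN = 5122 × 10^-3 mN = 5.122
  776900 μN = 776900 × 10^-3 mN = 776.9
  985700 μN = 985700 × 10^-3 mN = 985.7
  0.8827 N = 0.8827 × 10^3 mN = 882.7
Sum: 8.779 + 5.122 + 776.9 + 985.7 + 882.7 = 2659.201

2659.201 mN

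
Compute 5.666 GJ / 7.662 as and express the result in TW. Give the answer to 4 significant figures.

739500000000000 TW

(5.666e9) / (7.662e-18) = 0.739494e27 W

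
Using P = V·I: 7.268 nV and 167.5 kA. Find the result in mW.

1.21739 mW

7.268e-9 × 167.5e3 = 1217.39e-6 W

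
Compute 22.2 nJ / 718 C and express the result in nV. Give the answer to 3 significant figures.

(22.2 × 10^-9) / (718) = 0.030919 × 10^-9 V

0.0309 nV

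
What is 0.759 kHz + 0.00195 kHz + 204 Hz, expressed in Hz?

In Hz:
  0.759 kHz = 0.759 × 10³ Hz = 759
  0.00195 kHz = 0.00195 × 10³ Hz = 1.95
  204 Hz → 204
Sum: 759 + 1.95 + 204 = 964.95

964.95 Hz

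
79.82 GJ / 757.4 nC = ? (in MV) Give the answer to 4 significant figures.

105400000000 MV

(79.82 × 10⁹) / (757.4 × 10⁻⁹) = 0.105387 × 10¹⁸ V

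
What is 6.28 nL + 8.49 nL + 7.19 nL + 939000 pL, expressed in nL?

960.96 nL

In nL:
  6.28 nL → 6.28
  8.49 nL → 8.49
  7.19 nL → 7.19
  939000 pL = 939000e-3 nL = 939
Sum: 6.28 + 8.49 + 7.19 + 939 = 960.96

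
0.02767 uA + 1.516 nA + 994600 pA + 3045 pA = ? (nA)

1026.831 nA

In nA:
  0.02767 uA = 0.02767e3 nA = 27.67
  1.516 nA → 1.516
  994600 pA = 994600e-3 nA = 994.6
  3045 pA = 3045e-3 nA = 3.045
Sum: 27.67 + 1.516 + 994.6 + 3.045 = 1026.831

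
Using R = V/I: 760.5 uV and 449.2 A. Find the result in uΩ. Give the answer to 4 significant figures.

(760.5 × 10^-6) / (449.2) = 1.69301 × 10^-6 Ω

1.693 uΩ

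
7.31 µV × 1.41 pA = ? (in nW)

7.31 × 10⁻⁶ × 1.41 × 10⁻¹² = 10.3071 × 10⁻¹⁸ W

0.0000000103071 nW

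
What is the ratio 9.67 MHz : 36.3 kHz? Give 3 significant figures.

266

(9.67e6) / (36.3e3) = 0.2664e3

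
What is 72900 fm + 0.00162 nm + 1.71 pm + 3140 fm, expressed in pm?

In pm:
  72900 fm = 72900 × 10^-3 pm = 72.9
  0.00162 nm = 0.00162 × 10^3 pm = 1.62
  1.71 pm → 1.71
  3140 fm = 3140 × 10^-3 pm = 3.14
Sum: 72.9 + 1.62 + 1.71 + 3.14 = 79.37

79.37 pm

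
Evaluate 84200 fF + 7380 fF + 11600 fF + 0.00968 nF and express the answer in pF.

112.86 pF

In pF:
  84200 fF = 84200e-3 pF = 84.2
  7380 fF = 7380e-3 pF = 7.38
  11600 fF = 11600e-3 pF = 11.6
  0.00968 nF = 0.00968e3 pF = 9.68
Sum: 84.2 + 7.38 + 11.6 + 9.68 = 112.86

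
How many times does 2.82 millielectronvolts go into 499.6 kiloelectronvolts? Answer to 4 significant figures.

(499.6 × 10^3) / (2.82 × 10^-3) = 177.16 × 10^6

177200000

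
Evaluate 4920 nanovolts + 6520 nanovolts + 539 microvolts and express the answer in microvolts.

In microvolts:
  4920 nanovolts = 4920e-3 microvolts = 4.92
  6520 nanovolts = 6520e-3 microvolts = 6.52
  539 microvolts → 539
Sum: 4.92 + 6.52 + 539 = 550.44

550.44 microvolts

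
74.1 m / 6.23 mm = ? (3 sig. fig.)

(74.1) / (6.23 × 10^-3) = 11.89 × 10^3

11900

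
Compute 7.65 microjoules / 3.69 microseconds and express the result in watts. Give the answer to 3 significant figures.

(7.65e-6) / (3.69e-6) = 2.0732 W

2.07 watts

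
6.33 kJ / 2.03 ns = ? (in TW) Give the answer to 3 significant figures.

(6.33 × 10³) / (2.03 × 10⁻⁹) = 3.1182 × 10¹² W

3.12 TW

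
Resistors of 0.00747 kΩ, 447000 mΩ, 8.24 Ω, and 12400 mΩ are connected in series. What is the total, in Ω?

In Ω:
  0.00747 kΩ = 0.00747e3 Ω = 7.47
  447000 mΩ = 447000e-3 Ω = 447
  8.24 Ω → 8.24
  12400 mΩ = 12400e-3 Ω = 12.4
Sum: 7.47 + 447 + 8.24 + 12.4 = 475.11

475.11 Ω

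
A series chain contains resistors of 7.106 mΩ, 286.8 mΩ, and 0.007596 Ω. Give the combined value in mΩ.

301.502 mΩ

In mΩ:
  7.106 mΩ → 7.106
  286.8 mΩ → 286.8
  0.007596 Ω = 0.007596 × 10³ mΩ = 7.596
Sum: 7.106 + 286.8 + 7.596 = 301.502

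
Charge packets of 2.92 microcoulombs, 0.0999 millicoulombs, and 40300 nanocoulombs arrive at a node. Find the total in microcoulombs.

143.12 microcoulombs

In microcoulombs:
  2.92 microcoulombs → 2.92
  0.0999 millicoulombs = 0.0999 × 10³ microcoulombs = 99.9
  40300 nanocoulombs = 40300 × 10⁻³ microcoulombs = 40.3
Sum: 2.92 + 99.9 + 40.3 = 143.12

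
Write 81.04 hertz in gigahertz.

0.00000008104 gigahertz

(no prefix) = 10^0, giga = 10^9; factor is 10^-9.
81.04 × 10^-9 = 0.00000008104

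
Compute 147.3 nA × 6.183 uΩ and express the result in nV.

0.0009107559 nV

147.3 × 10⁻⁹ × 6.183 × 10⁻⁶ = 910.7559 × 10⁻¹⁵ V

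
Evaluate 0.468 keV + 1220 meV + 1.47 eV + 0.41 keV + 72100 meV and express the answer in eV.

In eV:
  0.468 keV = 0.468 × 10^3 eV = 468
  1220 meV = 1220 × 10^-3 eV = 1.22
  1.47 eV → 1.47
  0.41 keV = 0.41 × 10^3 eV = 410
  72100 meV = 72100 × 10^-3 eV = 72.1
Sum: 468 + 1.22 + 1.47 + 410 + 72.1 = 952.79

952.79 eV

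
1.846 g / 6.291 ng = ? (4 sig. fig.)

293400000

(1.846) / (6.291 × 10^-9) = 0.29344 × 10^9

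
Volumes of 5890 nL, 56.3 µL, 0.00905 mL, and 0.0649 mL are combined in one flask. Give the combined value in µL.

In µL:
  5890 nL = 5890e-3 µL = 5.89
  56.3 µL → 56.3
  0.00905 mL = 0.00905e3 µL = 9.05
  0.0649 mL = 0.0649e3 µL = 64.9
Sum: 5.89 + 56.3 + 9.05 + 64.9 = 136.14

136.14 µL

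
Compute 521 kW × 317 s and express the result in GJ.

0.165157 GJ

521e3 × 317 = 165157e3 J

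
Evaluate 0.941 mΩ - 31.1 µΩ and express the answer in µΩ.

In µΩ:
  0.941 mΩ = 0.941 × 10^3 µΩ = 941
  31.1 µΩ → 31.1
Difference: 941 - 31.1 = 909.9

909.9 µΩ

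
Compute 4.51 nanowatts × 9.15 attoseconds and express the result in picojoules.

0.0000000000000412665 picojoules

4.51e-9 × 9.15e-18 = 41.2665e-27 J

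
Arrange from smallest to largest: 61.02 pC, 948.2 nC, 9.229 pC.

61.02 pC = 0.00000000006102 C
948.2 nC = 0.0000009482 C
9.229 pC = 0.000000000009229 C

9.229 pC < 61.02 pC < 948.2 nC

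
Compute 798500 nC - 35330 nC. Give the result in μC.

763.17 μC

In μC:
  798500 nC = 798500e-3 μC = 798.5
  35330 nC = 35330e-3 μC = 35.33
Difference: 798.5 - 35.33 = 763.17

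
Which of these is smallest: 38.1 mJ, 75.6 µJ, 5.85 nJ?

38.1 mJ = 0.0381 J
75.6 µJ = 0.0000756 J
5.85 nJ = 0.00000000585 J

5.85 nJ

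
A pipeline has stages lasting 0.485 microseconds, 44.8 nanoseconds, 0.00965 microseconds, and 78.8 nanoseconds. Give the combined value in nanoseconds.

In nanoseconds:
  0.485 microseconds = 0.485 × 10³ nanoseconds = 485
  44.8 nanoseconds → 44.8
  0.00965 microseconds = 0.00965 × 10³ nanoseconds = 9.65
  78.8 nanoseconds → 78.8
Sum: 485 + 44.8 + 9.65 + 78.8 = 618.25

618.25 nanoseconds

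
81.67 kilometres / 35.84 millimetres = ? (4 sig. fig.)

2279000

(81.67e3) / (35.84e-3) = 2.2787e6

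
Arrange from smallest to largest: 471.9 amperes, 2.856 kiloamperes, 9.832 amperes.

471.9 amperes = 471.9 amperes
2.856 kiloamperes = 2856 amperes
9.832 amperes = 9.832 amperes

9.832 amperes < 471.9 amperes < 2.856 kiloamperes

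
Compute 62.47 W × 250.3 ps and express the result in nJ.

15.636241 nJ

62.47 × 250.3e-12 = 15636.241e-12 J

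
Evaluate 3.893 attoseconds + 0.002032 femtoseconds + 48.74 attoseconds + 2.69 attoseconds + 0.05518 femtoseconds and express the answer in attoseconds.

In attoseconds:
  3.893 attoseconds → 3.893
  0.002032 femtoseconds = 0.002032e3 attoseconds = 2.032
  48.74 attoseconds → 48.74
  2.69 attoseconds → 2.69
  0.05518 femtoseconds = 0.05518e3 attoseconds = 55.18
Sum: 3.893 + 2.032 + 48.74 + 2.69 + 55.18 = 112.535

112.535 attoseconds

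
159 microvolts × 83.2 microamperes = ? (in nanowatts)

13.2288 nanowatts

159e-6 × 83.2e-6 = 13228.8e-12 W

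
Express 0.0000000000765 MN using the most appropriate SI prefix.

= 76.5 × 10^-6 N; 10^-6 is micro.

76.5 µN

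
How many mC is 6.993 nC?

0.000006993 mC

nano = 1e-9, milli = 1e-3; factor is 1e-6.
6.993 × 1e-6 = 0.000006993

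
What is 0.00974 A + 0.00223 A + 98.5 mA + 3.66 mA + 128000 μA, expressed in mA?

242.13 mA

In mA:
  0.00974 A = 0.00974 × 10^3 mA = 9.74
  0.00223 A = 0.00223 × 10^3 mA = 2.23
  98.5 mA → 98.5
  3.66 mA → 3.66
  128000 μA = 128000 × 10^-3 mA = 128
Sum: 9.74 + 2.23 + 98.5 + 3.66 + 128 = 242.13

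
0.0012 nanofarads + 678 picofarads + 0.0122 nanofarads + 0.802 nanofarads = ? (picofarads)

In picofarads:
  0.0012 nanofarads = 0.0012e3 picofarads = 1.2
  678 picofarads → 678
  0.0122 nanofarads = 0.0122e3 picofarads = 12.2
  0.802 nanofarads = 0.802e3 picofarads = 802
Sum: 1.2 + 678 + 12.2 + 802 = 1493.4

1493.4 picofarads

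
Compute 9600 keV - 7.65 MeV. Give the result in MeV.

In MeV:
  9600 keV = 9600 × 10⁻³ MeV = 9.6
  7.65 MeV → 7.65
Difference: 9.6 - 7.65 = 1.95

1.95 MeV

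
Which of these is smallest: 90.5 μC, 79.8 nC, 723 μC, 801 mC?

79.8 nC

90.5 μC = 0.0000905 C
79.8 nC = 0.0000000798 C
723 μC = 0.000723 C
801 mC = 0.801 C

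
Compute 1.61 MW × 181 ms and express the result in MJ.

0.29141 MJ

1.61 × 10⁶ × 181 × 10⁻³ = 291.41 × 10³ J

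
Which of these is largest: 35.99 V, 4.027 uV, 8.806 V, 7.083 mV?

35.99 V = 35.99 V
4.027 uV = 0.000004027 V
8.806 V = 8.806 V
7.083 mV = 0.007083 V

35.99 V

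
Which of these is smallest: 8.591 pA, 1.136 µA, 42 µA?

8.591 pA = 0.000000000008591 A
1.136 µA = 0.000001136 A
42 µA = 0.000042 A

8.591 pA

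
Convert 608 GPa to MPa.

giga = 1e9, mega = 1e6; factor is 1e3.
608 × 1e3 = 608000

608000 MPa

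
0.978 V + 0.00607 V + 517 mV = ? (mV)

In mV:
  0.978 V = 0.978 × 10^3 mV = 978
  0.00607 V = 0.00607 × 10^3 mV = 6.07
  517 mV → 517
Sum: 978 + 6.07 + 517 = 1501.07

1501.07 mV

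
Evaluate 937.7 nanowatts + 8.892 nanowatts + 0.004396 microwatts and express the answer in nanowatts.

950.988 nanowatts

In nanowatts:
  937.7 nanowatts → 937.7
  8.892 nanowatts → 8.892
  0.004396 microwatts = 0.004396 × 10³ nanowatts = 4.396
Sum: 937.7 + 8.892 + 4.396 = 950.988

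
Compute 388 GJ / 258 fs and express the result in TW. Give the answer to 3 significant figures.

(388e9) / (258e-15) = 1.5039e24 W

1500000000000 TW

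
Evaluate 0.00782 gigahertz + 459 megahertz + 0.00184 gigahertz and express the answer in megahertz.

468.66 megahertz

In megahertz:
  0.00782 gigahertz = 0.00782 × 10^3 megahertz = 7.82
  459 megahertz → 459
  0.00184 gigahertz = 0.00184 × 10^3 megahertz = 1.84
Sum: 7.82 + 459 + 1.84 = 468.66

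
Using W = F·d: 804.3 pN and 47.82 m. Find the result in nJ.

38.461626 nJ

804.3 × 10⁻¹² × 47.82 = 38461.626 × 10⁻¹² J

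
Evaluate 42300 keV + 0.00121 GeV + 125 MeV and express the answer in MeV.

In MeV:
  42300 keV = 42300e-3 MeV = 42.3
  0.00121 GeV = 0.00121e3 MeV = 1.21
  125 MeV → 125
Sum: 42.3 + 1.21 + 125 = 168.51

168.51 MeV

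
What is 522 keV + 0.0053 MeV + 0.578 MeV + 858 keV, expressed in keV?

In keV:
  522 keV → 522
  0.0053 MeV = 0.0053 × 10³ keV = 5.3
  0.578 MeV = 0.578 × 10³ keV = 578
  858 keV → 858
Sum: 522 + 5.3 + 578 + 858 = 1963.3

1963.3 keV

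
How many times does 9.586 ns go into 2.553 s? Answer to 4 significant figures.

266300000

(2.553) / (9.586e-9) = 0.26633e9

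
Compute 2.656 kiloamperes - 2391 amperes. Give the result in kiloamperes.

In kiloamperes:
  2.656 kiloamperes → 2.656
  2391 amperes = 2391e-3 kiloamperes = 2.391
Difference: 2.656 - 2.391 = 0.265

0.265 kiloamperes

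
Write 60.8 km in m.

60800 m

kilo = 10^3, (no prefix) = 10^0; factor is 10^3.
60.8 × 10^3 = 60800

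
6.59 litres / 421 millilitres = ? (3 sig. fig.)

(6.59) / (421e-3) = 0.01565e3

15.7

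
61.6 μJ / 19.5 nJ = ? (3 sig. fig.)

3160

(61.6 × 10⁻⁶) / (19.5 × 10⁻⁹) = 3.159 × 10³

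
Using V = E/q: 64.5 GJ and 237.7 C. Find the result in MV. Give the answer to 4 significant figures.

(64.5 × 10^9) / (237.7) = 0.27135 × 10^9 V

271.4 MV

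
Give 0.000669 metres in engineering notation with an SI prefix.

669 micrometres

= 669 × 10⁻⁶ metres; 10⁻⁶ is micro.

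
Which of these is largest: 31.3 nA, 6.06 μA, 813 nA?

31.3 nA = 0.0000000313 A
6.06 μA = 0.00000606 A
813 nA = 0.000000813 A

6.06 μA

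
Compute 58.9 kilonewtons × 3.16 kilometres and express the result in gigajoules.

58.9e3 × 3.16e3 = 186.124e6 J

0.186124 gigajoules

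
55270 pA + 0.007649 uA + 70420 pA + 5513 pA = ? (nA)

In nA:
  55270 pA = 55270e-3 nA = 55.27
  0.007649 uA = 0.007649e3 nA = 7.649
  70420 pA = 70420e-3 nA = 70.42
  5513 pA = 5513e-3 nA = 5.513
Sum: 55.27 + 7.649 + 70.42 + 5.513 = 138.852

138.852 nA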